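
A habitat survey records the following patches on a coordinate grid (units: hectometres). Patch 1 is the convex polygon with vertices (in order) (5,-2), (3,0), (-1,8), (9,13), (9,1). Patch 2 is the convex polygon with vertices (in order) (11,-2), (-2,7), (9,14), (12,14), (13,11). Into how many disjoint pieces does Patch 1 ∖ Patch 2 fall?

2

Patch 1 ∖ Patch 2 splits into 2 disjoint pieces (area 18.4612, area 0.4598).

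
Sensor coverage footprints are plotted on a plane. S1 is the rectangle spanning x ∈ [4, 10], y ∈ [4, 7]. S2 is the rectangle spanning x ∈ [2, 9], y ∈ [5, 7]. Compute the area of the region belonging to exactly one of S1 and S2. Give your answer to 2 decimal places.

|S1∩S2|: x∈[4,9], y∈[5,7] → 5·2 = 10.
|S1 △ S2| = |S1| + |S2| − 2·|S1∩S2| = 18 + 14 − 20 = 12.00.

12.00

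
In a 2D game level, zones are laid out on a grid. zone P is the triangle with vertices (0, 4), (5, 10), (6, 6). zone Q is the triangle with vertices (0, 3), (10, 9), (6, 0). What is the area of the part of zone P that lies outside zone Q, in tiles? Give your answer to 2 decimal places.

|zone P| = 13, |zone P∩zone Q| = 0.6359.
|zone P ∖ zone Q| = |zone P| − |zone P∩zone Q| = 13 − 0.6359 = 12.36.

12.36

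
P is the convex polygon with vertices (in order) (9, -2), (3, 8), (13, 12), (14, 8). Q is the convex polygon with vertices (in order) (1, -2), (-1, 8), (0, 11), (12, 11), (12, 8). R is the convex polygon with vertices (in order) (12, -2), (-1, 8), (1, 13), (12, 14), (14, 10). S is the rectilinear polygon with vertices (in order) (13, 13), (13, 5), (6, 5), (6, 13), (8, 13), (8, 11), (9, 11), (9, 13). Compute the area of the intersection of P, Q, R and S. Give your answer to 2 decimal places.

27.00

The intersection is the polygon with vertices (12,11), (12,8), (8.7,5), (6,5), (6,9.2), (10.5,11).
By the shoelace formula its area is 27.00.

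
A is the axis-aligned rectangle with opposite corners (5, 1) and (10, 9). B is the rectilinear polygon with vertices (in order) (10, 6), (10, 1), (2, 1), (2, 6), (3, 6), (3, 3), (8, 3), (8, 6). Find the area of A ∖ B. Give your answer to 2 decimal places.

|A| = 40, |A∩B| = 16.
|A ∖ B| = |A| − |A∩B| = 40 − 16 = 24.00.

24.00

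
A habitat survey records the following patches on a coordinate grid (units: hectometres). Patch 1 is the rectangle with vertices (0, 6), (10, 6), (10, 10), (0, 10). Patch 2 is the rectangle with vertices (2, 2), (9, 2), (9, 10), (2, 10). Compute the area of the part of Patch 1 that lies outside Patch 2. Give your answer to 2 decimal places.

12.00

|Patch 1∩Patch 2|: x∈[2,9], y∈[6,10] → 7·4 = 28.
|Patch 1| = 40.
|Patch 1 ∖ Patch 2| = |Patch 1| − |Patch 1∩Patch 2| = 40 − 28 = 12.00.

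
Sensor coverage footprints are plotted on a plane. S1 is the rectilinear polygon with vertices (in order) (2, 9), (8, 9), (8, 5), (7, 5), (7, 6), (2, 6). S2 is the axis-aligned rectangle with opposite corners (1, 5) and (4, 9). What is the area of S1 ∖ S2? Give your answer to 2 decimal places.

|S1| = 19, |S1∩S2| = 6.
|S1 ∖ S2| = |S1| − |S1∩S2| = 19 − 6 = 13.00.

13.00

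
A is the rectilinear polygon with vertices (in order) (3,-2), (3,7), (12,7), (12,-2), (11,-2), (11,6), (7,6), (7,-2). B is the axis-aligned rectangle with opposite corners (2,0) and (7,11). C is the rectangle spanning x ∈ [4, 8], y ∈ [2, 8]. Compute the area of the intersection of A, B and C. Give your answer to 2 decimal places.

15.00

The intersection is the polygon with vertices (7,7), (7,6), (7,2), (4,2), (4,7).
By the shoelace formula its area is 15.00.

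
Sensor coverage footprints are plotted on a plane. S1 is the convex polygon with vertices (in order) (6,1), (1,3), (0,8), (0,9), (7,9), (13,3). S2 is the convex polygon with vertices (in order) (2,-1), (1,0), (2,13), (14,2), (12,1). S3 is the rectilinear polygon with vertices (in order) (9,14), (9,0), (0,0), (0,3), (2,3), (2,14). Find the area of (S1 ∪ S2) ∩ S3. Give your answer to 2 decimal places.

|S1 ∪ S2| = 102.4623.
|(S1 ∪ S2) ∩ S3| = 71.99.

71.99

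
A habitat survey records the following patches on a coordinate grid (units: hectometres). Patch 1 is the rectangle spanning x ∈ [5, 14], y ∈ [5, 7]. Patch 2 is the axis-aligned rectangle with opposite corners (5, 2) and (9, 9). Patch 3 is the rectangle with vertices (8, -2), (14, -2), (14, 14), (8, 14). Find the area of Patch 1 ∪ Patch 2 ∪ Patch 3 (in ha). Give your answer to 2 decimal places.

By inclusion–exclusion:
Individual areas: |Patch 1| = 18, |Patch 2| = 28, |Patch 3| = 96.
|Patch 1∩Patch 2|: x∈[5,9], y∈[5,7] → 4·2 = 8.
|Patch 1∩Patch 3|: x∈[8,14], y∈[5,7] → 6·2 = 12.
|Patch 2∩Patch 3|: x∈[8,9], y∈[2,9] → 1·7 = 7.
|Patch 1∩Patch 2∩Patch 3| = 2.
|Patch 1 ∪ Patch 2 ∪ Patch 3| = 142 − 27 + 2 = 117.00.

117.00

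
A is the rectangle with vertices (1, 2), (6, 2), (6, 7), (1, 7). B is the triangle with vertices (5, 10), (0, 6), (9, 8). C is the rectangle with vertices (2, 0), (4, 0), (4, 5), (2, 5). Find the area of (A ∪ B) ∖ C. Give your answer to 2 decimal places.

30.66

|A ∪ B| = 36.6639.
|(A ∪ B) ∩ C| = 6.
|(A ∪ B) ∖ C| = 36.6639 − 6 = 30.66.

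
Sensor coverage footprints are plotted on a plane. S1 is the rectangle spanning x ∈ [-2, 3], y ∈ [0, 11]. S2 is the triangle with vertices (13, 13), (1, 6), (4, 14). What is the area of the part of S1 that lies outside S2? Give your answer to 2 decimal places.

|S1| = 55, |S1∩S2| = 4.1458.
|S1 ∖ S2| = |S1| − |S1∩S2| = 55 − 4.1458 = 50.85.

50.85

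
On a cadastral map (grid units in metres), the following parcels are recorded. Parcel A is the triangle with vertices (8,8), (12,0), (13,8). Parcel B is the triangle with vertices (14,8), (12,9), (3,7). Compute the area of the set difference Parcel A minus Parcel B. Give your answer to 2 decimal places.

18.48

|Parcel A| = 20, |Parcel A∩Parcel B| = 1.5192.
|Parcel A ∖ Parcel B| = |Parcel A| − |Parcel A∩Parcel B| = 20 − 1.5192 = 18.48.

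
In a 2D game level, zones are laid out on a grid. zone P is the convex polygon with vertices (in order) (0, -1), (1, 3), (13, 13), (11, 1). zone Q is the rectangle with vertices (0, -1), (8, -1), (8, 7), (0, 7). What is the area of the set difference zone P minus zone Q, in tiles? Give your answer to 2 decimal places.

40.42

|zone P| = 83, |zone P∩zone Q| = 42.5818.
|zone P ∖ zone Q| = |zone P| − |zone P∩zone Q| = 83 − 42.5818 = 40.42.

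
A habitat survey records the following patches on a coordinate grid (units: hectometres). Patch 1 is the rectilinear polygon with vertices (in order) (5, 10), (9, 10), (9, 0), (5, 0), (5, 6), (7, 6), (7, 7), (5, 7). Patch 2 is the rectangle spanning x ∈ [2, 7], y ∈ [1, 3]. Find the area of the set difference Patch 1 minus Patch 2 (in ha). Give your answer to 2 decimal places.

34.00

|Patch 1| = 38, |Patch 1∩Patch 2| = 4.
|Patch 1 ∖ Patch 2| = |Patch 1| − |Patch 1∩Patch 2| = 38 − 4 = 34.00.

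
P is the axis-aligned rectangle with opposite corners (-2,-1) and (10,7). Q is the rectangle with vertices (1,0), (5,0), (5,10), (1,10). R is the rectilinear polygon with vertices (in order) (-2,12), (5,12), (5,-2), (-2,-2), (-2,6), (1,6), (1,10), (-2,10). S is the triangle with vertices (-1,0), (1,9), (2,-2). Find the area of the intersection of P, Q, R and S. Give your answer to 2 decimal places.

The intersection is the polygon with vertices (1,0), (1,6), (1,7), (1.182,7), (1.818,0).
By the shoelace formula its area is 3.50.

3.50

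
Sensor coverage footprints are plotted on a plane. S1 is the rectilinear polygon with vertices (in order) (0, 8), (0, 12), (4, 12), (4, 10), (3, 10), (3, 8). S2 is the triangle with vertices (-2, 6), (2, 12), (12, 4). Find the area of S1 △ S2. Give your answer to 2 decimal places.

41.20

|S1| = 14, |S2| = 46, |S1∩S2| = 9.4.
|S1 △ S2| = |S1| + |S2| − 2·|S1∩S2| = 14 + 46 − 18.8 = 41.20.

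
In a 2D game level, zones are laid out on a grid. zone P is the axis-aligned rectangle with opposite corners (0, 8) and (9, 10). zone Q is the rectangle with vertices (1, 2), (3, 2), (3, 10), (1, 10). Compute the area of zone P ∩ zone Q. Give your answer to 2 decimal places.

|zone P∩zone Q|: x∈[1,3], y∈[8,10] → 2·2 = 4.

4.00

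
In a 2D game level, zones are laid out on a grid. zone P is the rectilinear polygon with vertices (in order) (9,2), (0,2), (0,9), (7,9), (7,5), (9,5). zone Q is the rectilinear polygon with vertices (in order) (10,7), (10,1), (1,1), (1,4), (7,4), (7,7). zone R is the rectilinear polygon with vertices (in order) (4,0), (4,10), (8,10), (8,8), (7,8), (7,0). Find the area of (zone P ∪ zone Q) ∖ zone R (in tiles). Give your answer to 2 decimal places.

|zone P ∪ zone Q| = 73.
|(zone P ∪ zone Q) ∩ zone R| = 24.
|(zone P ∪ zone Q) ∖ zone R| = 73 − 24 = 49.00.

49.00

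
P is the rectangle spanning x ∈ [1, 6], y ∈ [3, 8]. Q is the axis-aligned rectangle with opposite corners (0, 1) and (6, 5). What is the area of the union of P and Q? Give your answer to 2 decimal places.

39.00

By inclusion–exclusion:
Individual areas: |P| = 25, |Q| = 24.
|P∩Q|: x∈[1,6], y∈[3,5] → 5·2 = 10.
|P ∪ Q| = 49 − 10 = 39.00.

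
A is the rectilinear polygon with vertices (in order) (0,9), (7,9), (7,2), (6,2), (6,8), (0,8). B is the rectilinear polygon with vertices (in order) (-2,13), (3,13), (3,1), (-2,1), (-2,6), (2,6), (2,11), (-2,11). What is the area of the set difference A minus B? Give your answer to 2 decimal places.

|A| = 13, |A∩B| = 1.
|A ∖ B| = |A| − |A∩B| = 13 − 1 = 12.00.

12.00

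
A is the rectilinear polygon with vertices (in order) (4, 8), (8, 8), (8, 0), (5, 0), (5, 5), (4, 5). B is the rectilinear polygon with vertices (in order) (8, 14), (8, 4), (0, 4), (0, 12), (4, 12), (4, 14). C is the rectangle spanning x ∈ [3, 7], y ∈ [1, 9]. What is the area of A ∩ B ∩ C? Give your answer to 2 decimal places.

The intersection is the polygon with vertices (5,4), (5,5), (4,5), (4,8), (7,8), (7,4).
By the shoelace formula its area is 11.00.

11.00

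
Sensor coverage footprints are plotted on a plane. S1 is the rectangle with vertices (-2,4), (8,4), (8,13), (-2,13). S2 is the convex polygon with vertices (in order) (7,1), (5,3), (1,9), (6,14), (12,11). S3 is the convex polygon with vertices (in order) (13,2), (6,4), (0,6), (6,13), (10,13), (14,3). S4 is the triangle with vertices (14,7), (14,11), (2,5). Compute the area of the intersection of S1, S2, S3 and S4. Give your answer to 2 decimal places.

5.69

The intersection is the polygon with vertices (3.25,5.625), (8,8), (8,6), (3.5,5.25).
By the shoelace formula its area is 5.69.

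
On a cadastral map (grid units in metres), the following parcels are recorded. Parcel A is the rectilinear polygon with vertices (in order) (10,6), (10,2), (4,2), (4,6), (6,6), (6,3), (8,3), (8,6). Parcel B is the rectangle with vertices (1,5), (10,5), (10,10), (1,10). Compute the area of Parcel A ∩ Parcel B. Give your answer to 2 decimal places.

4.00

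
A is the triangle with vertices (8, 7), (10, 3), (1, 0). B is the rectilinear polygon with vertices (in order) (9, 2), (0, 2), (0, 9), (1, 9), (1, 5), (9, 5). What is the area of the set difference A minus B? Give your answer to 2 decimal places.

8.17

|A| = 21, |A∩B| = 12.8333.
|A ∖ B| = |A| − |A∩B| = 21 − 12.8333 = 8.17.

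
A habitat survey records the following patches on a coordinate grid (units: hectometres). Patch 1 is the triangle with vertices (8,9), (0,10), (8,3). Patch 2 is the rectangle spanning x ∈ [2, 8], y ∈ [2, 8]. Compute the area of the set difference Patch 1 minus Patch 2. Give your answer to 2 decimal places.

|Patch 1| = 24, |Patch 1∩Patch 2| = 14.2857.
|Patch 1 ∖ Patch 2| = |Patch 1| − |Patch 1∩Patch 2| = 24 − 14.2857 = 9.71.

9.71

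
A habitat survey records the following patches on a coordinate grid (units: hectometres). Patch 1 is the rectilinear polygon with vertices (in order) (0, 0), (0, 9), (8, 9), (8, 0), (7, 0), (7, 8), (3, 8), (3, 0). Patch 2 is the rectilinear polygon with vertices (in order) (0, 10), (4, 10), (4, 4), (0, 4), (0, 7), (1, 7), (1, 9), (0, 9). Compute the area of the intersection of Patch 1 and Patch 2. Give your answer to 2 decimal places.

14.00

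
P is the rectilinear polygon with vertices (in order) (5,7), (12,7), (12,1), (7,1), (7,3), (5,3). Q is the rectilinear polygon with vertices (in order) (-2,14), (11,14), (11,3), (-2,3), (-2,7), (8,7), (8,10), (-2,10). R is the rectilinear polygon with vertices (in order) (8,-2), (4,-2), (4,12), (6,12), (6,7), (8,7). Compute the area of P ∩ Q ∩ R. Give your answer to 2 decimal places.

12.00

The intersection is the polygon with vertices (7,3), (5,3), (5,7), (6,7), (8,7), (8,3).
By the shoelace formula its area is 12.00.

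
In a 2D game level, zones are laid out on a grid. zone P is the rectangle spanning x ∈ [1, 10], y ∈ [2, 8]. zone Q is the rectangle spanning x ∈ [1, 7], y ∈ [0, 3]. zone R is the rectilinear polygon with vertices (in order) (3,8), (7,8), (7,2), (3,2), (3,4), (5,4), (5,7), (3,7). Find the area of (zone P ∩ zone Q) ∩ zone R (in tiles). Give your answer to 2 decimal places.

4.00

The region (zone P ∩ zone Q) ∩ zone R is the polygon with vertices (7,3), (7,2), (3,2), (3,3).
By the shoelace formula its area is 4.00.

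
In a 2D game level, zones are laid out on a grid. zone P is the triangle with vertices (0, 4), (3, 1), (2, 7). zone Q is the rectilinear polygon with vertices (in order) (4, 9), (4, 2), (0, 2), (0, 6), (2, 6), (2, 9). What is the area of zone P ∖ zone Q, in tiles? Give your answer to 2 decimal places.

0.75

|zone P| = 7.5, |zone P∩zone Q| = 6.75.
|zone P ∖ zone Q| = |zone P| − |zone P∩zone Q| = 7.5 − 6.75 = 0.75.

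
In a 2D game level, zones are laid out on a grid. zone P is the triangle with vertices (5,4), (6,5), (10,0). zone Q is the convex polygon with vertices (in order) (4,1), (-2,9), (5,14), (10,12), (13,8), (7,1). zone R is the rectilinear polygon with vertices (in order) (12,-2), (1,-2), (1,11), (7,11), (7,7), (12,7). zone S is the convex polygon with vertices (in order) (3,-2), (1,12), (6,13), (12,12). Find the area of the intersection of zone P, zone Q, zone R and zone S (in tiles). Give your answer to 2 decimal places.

The intersection is the polygon with vertices (5,4), (6,5), (6.832,3.96), (6.226,3.019).
By the shoelace formula its area is 1.81.

1.81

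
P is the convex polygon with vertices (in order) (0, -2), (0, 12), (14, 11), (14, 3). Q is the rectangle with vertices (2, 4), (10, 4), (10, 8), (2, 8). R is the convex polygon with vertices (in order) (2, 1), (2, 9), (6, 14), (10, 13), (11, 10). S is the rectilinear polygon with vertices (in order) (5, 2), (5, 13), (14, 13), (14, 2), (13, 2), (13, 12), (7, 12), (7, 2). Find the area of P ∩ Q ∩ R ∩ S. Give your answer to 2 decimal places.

The intersection is the polygon with vertices (7,8), (7,6), (5,4), (5,8).
By the shoelace formula its area is 6.00.

6.00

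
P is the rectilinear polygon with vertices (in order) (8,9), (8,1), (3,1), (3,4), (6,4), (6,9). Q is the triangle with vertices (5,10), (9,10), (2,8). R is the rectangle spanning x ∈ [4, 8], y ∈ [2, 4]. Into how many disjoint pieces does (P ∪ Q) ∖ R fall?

3

(P ∪ Q) ∖ R splits into 3 disjoint pieces (area 7, area 10, area 4).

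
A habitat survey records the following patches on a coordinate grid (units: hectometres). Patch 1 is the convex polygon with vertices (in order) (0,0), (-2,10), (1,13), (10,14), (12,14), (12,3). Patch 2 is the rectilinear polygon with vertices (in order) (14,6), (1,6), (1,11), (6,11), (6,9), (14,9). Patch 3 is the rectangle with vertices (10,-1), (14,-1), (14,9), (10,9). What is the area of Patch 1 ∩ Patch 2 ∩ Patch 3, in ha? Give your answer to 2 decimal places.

6.00

The intersection is the polygon with vertices (10,6), (10,9), (12,9), (12,6).
By the shoelace formula its area is 6.00.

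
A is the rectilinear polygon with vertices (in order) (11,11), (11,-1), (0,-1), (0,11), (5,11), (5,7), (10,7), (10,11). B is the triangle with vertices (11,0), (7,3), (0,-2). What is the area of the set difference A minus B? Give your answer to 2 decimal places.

93.55

|A| = 112, |A∩B| = 18.45.
|A ∖ B| = |A| − |A∩B| = 112 − 18.45 = 93.55.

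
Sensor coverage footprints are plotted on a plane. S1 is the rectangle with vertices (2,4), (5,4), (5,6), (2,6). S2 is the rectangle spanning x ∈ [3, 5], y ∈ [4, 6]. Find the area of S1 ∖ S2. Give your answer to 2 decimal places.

|S1∩S2|: x∈[3,5], y∈[4,6] → 2·2 = 4.
|S1| = 6.
|S1 ∖ S2| = |S1| − |S1∩S2| = 6 − 4 = 2.00.

2.00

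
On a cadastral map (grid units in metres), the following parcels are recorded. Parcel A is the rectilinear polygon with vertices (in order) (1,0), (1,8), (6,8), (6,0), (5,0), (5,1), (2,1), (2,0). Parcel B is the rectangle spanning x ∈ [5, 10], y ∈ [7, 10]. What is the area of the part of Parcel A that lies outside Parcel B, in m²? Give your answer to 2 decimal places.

36.00

|Parcel A| = 37, |Parcel A∩Parcel B| = 1.
|Parcel A ∖ Parcel B| = |Parcel A| − |Parcel A∩Parcel B| = 37 − 1 = 36.00.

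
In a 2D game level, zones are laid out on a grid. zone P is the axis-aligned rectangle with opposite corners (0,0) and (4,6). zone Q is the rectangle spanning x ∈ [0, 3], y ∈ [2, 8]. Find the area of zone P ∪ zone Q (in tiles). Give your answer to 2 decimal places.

30.00

By inclusion–exclusion:
Individual areas: |zone P| = 24, |zone Q| = 18.
|zone P∩zone Q|: x∈[0,3], y∈[2,6] → 3·4 = 12.
|zone P ∪ zone Q| = 42 − 12 = 30.00.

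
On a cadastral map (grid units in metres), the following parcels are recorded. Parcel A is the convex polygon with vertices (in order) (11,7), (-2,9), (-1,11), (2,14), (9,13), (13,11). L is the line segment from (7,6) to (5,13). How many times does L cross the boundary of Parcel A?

1

The segment meets the boundary at (6.517,7.69).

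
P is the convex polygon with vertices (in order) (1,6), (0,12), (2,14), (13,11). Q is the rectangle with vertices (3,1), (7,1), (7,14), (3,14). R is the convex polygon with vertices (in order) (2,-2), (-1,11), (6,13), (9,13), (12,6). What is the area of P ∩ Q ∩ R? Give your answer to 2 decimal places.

19.81

The intersection is the polygon with vertices (7,8.5), (3,6.833), (3,12.143), (5.837,12.954), (7,12.636).
By the shoelace formula its area is 19.81.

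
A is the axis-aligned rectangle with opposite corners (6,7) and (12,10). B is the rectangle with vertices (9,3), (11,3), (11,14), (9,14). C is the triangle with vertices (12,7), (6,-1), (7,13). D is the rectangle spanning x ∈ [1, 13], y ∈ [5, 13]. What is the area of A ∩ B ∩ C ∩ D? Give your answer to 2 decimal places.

The intersection is the polygon with vertices (9,7), (9,10), (9.5,10), (11,8.2), (11,7).
By the shoelace formula its area is 4.65.

4.65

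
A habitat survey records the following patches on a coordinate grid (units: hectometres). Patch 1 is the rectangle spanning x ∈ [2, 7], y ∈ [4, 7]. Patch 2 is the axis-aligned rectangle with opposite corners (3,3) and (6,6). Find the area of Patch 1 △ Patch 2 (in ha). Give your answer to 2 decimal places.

12.00

|Patch 1∩Patch 2|: x∈[3,6], y∈[4,6] → 3·2 = 6.
|Patch 1 △ Patch 2| = |Patch 1| + |Patch 2| − 2·|Patch 1∩Patch 2| = 15 + 9 − 12 = 12.00.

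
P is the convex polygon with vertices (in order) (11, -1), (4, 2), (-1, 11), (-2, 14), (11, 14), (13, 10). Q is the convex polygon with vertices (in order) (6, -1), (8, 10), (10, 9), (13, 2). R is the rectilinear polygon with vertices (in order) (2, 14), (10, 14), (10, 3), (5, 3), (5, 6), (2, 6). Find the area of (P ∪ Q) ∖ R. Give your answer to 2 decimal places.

74.02

|P ∪ Q| = 153.0161.
|(P ∪ Q) ∩ R| = 79.
|(P ∪ Q) ∖ R| = 153.0161 − 79 = 74.02.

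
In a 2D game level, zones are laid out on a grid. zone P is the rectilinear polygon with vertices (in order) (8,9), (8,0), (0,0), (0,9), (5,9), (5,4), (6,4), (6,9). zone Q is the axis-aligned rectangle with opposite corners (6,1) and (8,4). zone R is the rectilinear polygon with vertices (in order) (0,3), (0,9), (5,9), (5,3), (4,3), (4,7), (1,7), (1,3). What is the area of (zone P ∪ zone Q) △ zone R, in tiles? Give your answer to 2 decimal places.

49.00

|zone P ∪ zone Q| = 67.
|(zone P ∪ zone Q) ∩ zone R| = 18.
|(zone P ∪ zone Q) △ zone R| = 67 + 18 − 36 = 49.00.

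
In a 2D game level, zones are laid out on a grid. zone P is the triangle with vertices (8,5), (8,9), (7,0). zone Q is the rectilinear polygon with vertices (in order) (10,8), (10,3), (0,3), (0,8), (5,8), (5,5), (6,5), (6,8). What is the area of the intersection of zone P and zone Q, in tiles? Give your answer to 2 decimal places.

The intersection is the polygon with vertices (8,5), (7.6,3), (7.333,3), (7.889,8), (8,8).
By the shoelace formula its area is 1.54.

1.54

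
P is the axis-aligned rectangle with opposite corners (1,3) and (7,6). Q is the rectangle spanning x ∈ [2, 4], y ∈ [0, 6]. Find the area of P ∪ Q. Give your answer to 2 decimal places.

24.00

By inclusion–exclusion:
Individual areas: |P| = 18, |Q| = 12.
|P∩Q|: x∈[2,4], y∈[3,6] → 2·3 = 6.
|P ∪ Q| = 30 − 6 = 24.00.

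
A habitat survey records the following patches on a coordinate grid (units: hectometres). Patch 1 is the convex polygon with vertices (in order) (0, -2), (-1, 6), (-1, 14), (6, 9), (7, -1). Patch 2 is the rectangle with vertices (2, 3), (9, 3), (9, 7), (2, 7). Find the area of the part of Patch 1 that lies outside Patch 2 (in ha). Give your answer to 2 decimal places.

|Patch 1| = 93, |Patch 1∩Patch 2| = 17.6.
|Patch 1 ∖ Patch 2| = |Patch 1| − |Patch 1∩Patch 2| = 93 − 17.6 = 75.40.

75.40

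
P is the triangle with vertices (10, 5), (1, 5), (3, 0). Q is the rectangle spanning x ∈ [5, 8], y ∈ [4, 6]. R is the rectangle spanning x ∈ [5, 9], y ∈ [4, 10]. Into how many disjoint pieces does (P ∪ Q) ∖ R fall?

(P ∪ Q) ∖ R splits into 2 disjoint pieces (area 0.3571, area 18.2).

2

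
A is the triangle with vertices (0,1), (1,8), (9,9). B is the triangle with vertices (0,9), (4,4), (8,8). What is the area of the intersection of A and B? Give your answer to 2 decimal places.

14.51

The intersection is the polygon with vertices (1,8), (4.5,8.438), (7.89,8.014), (3.74,4.325), (0.97,7.788).
By the shoelace formula its area is 14.51.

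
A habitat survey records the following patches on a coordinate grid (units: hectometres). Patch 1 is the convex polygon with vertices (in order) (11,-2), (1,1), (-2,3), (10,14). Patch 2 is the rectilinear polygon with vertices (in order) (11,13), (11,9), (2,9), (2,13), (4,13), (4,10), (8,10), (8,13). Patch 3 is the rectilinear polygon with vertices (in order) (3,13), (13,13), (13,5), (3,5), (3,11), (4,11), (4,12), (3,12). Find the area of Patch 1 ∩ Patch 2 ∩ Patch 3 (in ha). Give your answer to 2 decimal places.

11.28

The intersection is the polygon with vertices (8,10), (8,12.167), (8.909,13), (10.062,13), (10.312,9), (4.545,9), (5.636,10).
By the shoelace formula its area is 11.28.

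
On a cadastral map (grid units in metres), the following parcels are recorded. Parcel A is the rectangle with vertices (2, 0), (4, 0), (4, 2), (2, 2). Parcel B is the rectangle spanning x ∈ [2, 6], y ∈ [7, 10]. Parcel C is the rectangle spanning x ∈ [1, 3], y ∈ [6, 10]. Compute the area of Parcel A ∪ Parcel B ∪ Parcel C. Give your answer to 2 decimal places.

By inclusion–exclusion:
Individual areas: |Parcel A| = 4, |Parcel B| = 12, |Parcel C| = 8.
|Parcel A∩Parcel B| = 0 (no overlap).
|Parcel A∩Parcel C| = 0 (no overlap).
|Parcel B∩Parcel C|: x∈[2,3], y∈[7,10] → 1·3 = 3.
|Parcel A∩Parcel B∩Parcel C| = 0.
|Parcel A ∪ Parcel B ∪ Parcel C| = 24 − 3 + 0 = 21.00.

21.00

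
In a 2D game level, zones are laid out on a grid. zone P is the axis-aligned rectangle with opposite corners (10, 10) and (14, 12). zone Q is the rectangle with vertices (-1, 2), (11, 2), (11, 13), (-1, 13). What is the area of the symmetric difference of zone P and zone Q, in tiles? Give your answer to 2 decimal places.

|zone P∩zone Q|: x∈[10,11], y∈[10,12] → 1·2 = 2.
|zone P △ zone Q| = |zone P| + |zone Q| − 2·|zone P∩zone Q| = 8 + 132 − 4 = 136.00.

136.00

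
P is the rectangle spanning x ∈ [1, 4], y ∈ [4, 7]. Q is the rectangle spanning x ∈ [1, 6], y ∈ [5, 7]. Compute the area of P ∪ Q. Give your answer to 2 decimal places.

13.00

By inclusion–exclusion:
Individual areas: |P| = 9, |Q| = 10.
|P∩Q|: x∈[1,4], y∈[5,7] → 3·2 = 6.
|P ∪ Q| = 19 − 6 = 13.00.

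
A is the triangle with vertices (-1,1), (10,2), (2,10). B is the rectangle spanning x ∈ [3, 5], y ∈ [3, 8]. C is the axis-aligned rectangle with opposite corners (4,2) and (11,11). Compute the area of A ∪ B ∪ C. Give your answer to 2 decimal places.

By inclusion–exclusion:
Individual areas: |A| = 48, |B| = 10, |C| = 63.
|A∩B| = 9.5.
|A∩C| = 18.
|B∩C|: x∈[4,5], y∈[3,8] → 1·5 = 5.
|A∩B∩C| = 4.5.
|A ∪ B ∪ C| = 121 − 32.5 + 4.5 = 93.00.

93.00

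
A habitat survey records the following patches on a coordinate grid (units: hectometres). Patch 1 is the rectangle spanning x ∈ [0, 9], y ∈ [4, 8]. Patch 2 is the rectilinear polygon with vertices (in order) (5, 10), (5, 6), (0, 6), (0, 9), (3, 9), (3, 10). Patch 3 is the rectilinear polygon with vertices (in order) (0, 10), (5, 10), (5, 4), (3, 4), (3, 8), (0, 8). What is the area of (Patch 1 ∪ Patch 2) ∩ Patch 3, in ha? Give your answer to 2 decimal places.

15.00

|Patch 1 ∪ Patch 2| = 43.
|(Patch 1 ∪ Patch 2) ∩ Patch 3| = 15.00.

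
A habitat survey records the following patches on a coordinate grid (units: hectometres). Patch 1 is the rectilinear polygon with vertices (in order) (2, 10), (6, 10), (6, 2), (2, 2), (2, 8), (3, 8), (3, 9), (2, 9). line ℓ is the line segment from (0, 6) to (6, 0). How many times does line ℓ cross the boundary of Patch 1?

The segment meets the boundary at (4,2), (2,4).

2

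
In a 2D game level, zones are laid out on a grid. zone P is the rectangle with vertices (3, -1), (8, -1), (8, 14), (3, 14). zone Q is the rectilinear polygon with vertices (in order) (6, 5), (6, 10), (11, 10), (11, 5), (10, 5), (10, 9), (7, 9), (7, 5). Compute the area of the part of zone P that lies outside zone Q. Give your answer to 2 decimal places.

69.00

|zone P| = 75, |zone P∩zone Q| = 6.
|zone P ∖ zone Q| = |zone P| − |zone P∩zone Q| = 75 − 6 = 69.00.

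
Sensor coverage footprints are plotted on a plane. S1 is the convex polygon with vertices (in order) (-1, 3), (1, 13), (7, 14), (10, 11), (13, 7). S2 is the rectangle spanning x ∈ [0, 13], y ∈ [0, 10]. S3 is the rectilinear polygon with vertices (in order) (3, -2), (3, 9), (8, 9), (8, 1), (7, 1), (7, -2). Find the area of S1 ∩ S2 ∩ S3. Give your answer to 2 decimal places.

20.71

The intersection is the polygon with vertices (3,4.143), (3,9), (8,9), (8,5.571).
By the shoelace formula its area is 20.71.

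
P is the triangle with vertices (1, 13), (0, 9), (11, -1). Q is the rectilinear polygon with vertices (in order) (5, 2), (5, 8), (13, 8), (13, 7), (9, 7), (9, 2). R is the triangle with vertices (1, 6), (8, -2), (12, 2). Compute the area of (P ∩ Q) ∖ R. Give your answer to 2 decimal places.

3.93

|P ∩ Q| = 7.1006.
|(P ∩ Q) ∩ R| = 3.1694.
|(P ∩ Q) ∖ R| = 7.1006 − 3.1694 = 3.93.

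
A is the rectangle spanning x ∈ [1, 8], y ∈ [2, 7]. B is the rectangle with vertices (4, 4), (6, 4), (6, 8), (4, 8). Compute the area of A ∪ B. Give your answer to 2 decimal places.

37.00

By inclusion–exclusion:
Individual areas: |A| = 35, |B| = 8.
|A∩B|: x∈[4,6], y∈[4,7] → 2·3 = 6.
|A ∪ B| = 43 − 6 = 37.00.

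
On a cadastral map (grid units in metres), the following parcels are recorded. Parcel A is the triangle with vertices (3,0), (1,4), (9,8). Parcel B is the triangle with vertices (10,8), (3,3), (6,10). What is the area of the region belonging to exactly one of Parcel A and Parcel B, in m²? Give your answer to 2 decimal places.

|Parcel A| = 20, |Parcel B| = 17, |Parcel A∩Parcel B| = 6.6399.
|Parcel A △ Parcel B| = |Parcel A| + |Parcel B| − 2·|Parcel A∩Parcel B| = 20 + 17 − 13.2797 = 23.72.

23.72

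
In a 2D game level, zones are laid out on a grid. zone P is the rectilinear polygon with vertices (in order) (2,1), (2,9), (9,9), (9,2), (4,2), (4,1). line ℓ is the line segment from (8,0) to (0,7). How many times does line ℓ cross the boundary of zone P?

2

The segment meets the boundary at (2,5.25), (5.714,2).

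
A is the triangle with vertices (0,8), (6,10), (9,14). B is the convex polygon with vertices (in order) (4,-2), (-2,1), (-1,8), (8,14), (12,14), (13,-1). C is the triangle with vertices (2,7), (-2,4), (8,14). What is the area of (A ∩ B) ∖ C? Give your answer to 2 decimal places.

7.56

|A ∩ B| = 9.
|(A ∩ B) ∩ C| = 1.4444.
|(A ∩ B) ∖ C| = 9 − 1.4444 = 7.56.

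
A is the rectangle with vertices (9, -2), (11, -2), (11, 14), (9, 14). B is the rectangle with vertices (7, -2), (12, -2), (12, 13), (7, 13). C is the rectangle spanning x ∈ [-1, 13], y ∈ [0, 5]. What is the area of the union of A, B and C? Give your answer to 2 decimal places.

122.00

By inclusion–exclusion:
Individual areas: |A| = 32, |B| = 75, |C| = 70.
|A∩B|: x∈[9,11], y∈[-2,13] → 2·15 = 30.
|A∩C|: x∈[9,11], y∈[0,5] → 2·5 = 10.
|B∩C|: x∈[7,12], y∈[0,5] → 5·5 = 25.
|A∩B∩C| = 10.
|A ∪ B ∪ C| = 177 − 65 + 10 = 122.00.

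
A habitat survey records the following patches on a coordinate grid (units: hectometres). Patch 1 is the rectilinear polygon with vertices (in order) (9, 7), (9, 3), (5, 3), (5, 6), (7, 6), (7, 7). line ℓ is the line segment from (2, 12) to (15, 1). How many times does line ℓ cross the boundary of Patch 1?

The segment meets the boundary at (9,6.077), (7.909,7).

2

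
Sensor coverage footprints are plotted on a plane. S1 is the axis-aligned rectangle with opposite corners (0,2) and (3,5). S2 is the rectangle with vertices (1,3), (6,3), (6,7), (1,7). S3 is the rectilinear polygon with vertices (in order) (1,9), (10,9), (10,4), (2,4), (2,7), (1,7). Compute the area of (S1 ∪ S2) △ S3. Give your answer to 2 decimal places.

|S1 ∪ S2| = 25.
|(S1 ∪ S2) ∩ S3| = 12.
|(S1 ∪ S2) △ S3| = 25 + 42 − 24 = 43.00.

43.00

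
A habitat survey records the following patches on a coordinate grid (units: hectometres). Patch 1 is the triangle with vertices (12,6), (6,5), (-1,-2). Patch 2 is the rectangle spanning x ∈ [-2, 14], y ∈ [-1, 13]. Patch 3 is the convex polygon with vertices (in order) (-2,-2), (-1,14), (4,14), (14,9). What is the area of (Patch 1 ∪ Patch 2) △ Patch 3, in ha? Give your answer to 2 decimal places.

102.77

|Patch 1 ∪ Patch 2| = 224.3125.
|(Patch 1 ∪ Patch 2) ∩ Patch 3| = 128.2727.
|(Patch 1 ∪ Patch 2) △ Patch 3| = 224.3125 + 135 − 256.5455 = 102.77.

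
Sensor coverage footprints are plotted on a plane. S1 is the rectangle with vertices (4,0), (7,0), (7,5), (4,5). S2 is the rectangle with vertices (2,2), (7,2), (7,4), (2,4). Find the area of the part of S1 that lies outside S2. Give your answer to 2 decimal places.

|S1∩S2|: x∈[4,7], y∈[2,4] → 3·2 = 6.
|S1| = 15.
|S1 ∖ S2| = |S1| − |S1∩S2| = 15 − 6 = 9.00.

9.00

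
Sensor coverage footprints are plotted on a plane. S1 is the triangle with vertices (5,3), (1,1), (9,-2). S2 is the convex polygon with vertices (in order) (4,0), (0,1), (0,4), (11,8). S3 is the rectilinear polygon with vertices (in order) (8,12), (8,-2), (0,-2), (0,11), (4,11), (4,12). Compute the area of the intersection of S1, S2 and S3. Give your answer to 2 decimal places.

The intersection is the polygon with vertices (5,3), (5.776,2.03), (4,0), (3,0.25), (1,1).
By the shoelace formula its area is 6.77.

6.77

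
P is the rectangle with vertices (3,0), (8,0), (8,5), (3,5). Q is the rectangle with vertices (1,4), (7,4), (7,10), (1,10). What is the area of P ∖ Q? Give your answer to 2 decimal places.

21.00

|P∩Q|: x∈[3,7], y∈[4,5] → 4·1 = 4.
|P| = 25.
|P ∖ Q| = |P| − |P∩Q| = 25 − 4 = 21.00.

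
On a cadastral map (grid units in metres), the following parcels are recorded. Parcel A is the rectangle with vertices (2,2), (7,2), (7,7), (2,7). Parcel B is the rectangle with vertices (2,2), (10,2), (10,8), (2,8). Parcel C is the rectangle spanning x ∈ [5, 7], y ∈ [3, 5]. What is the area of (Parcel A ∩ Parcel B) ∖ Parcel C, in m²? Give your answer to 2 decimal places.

|Parcel A ∩ Parcel B| = 25.
|(Parcel A ∩ Parcel B) ∩ Parcel C| = 4.
|(Parcel A ∩ Parcel B) ∖ Parcel C| = 25 − 4 = 21.00.

21.00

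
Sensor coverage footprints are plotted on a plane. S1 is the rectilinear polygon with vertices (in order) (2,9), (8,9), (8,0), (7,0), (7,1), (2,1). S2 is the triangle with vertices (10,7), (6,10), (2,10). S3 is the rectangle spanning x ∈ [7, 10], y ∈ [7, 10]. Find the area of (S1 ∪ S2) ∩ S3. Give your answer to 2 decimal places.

The region (S1 ∪ S2) ∩ S3 is the polygon with vertices (7.333,9), (8,9), (8,8.5), (10,7), (8,7.75), (8,7), (7,7), (7,9.25).
By the shoelace formula its area is 2.79.

2.79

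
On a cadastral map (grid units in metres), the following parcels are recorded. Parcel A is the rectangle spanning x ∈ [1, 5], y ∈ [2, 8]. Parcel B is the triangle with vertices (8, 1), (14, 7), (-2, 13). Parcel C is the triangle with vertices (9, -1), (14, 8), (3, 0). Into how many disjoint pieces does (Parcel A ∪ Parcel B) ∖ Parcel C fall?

2

(Parcel A ∪ Parcel B) ∖ Parcel C splits into 2 disjoint pieces (area 72.9247, area 0.3951).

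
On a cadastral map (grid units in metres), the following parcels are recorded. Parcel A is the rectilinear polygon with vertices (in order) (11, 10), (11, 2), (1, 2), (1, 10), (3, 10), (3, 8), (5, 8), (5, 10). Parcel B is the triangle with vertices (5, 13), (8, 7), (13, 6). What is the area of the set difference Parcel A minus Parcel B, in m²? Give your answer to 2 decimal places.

66.74

|Parcel A| = 76, |Parcel A∩Parcel B| = 9.2571.
|Parcel A ∖ Parcel B| = |Parcel A| − |Parcel A∩Parcel B| = 76 − 9.2571 = 66.74.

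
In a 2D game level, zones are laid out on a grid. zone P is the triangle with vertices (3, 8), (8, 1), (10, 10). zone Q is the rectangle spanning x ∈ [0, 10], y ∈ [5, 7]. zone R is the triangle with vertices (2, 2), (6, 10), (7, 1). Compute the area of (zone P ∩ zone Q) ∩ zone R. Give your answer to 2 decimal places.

3.78

The region (zone P ∩ zone Q) ∩ zone R is the polygon with vertices (6.333,7), (6.556,5), (5.143,5), (4.176,6.353), (4.5,7).
By the shoelace formula its area is 3.78.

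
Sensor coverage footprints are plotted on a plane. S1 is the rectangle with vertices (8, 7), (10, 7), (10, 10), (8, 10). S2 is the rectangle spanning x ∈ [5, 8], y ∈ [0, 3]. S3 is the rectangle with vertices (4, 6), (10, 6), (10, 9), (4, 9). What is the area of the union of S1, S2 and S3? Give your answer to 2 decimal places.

29.00

By inclusion–exclusion:
Individual areas: |S1| = 6, |S2| = 9, |S3| = 18.
|S1∩S2| = 0 (no overlap).
|S1∩S3|: x∈[8,10], y∈[7,9] → 2·2 = 4.
|S2∩S3| = 0 (no overlap).
|S1∩S2∩S3| = 0.
|S1 ∪ S2 ∪ S3| = 33 − 4 + 0 = 29.00.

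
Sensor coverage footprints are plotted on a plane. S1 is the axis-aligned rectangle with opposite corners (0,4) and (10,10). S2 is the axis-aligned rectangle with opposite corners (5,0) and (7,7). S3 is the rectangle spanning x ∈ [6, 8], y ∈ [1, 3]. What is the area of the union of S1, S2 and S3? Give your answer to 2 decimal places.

70.00

By inclusion–exclusion:
Individual areas: |S1| = 60, |S2| = 14, |S3| = 4.
|S1∩S2|: x∈[5,7], y∈[4,7] → 2·3 = 6.
|S1∩S3| = 0 (no overlap).
|S2∩S3|: x∈[6,7], y∈[1,3] → 1·2 = 2.
|S1∩S2∩S3| = 0.
|S1 ∪ S2 ∪ S3| = 78 − 8 + 0 = 70.00.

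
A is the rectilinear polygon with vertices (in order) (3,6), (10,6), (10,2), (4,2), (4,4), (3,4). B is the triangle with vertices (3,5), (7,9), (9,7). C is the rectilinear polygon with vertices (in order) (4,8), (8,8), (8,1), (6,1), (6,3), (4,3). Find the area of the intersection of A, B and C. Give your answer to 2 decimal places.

0.67

The intersection is the polygon with vertices (4,5.333), (4,6), (6,6).
By the shoelace formula its area is 0.67.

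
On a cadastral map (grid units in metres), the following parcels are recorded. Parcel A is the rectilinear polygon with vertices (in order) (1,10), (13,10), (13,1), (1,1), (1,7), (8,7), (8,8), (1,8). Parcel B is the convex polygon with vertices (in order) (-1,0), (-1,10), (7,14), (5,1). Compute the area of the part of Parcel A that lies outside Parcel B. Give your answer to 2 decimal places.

|Parcel A| = 101, |Parcel A∩Parcel B| = 37.2308.
|Parcel A ∖ Parcel B| = |Parcel A| − |Parcel A∩Parcel B| = 101 − 37.2308 = 63.77.

63.77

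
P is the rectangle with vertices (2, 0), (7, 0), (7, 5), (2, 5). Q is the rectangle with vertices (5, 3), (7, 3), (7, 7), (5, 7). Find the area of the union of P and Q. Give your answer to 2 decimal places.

29.00

By inclusion–exclusion:
Individual areas: |P| = 25, |Q| = 8.
|P∩Q|: x∈[5,7], y∈[3,5] → 2·2 = 4.
|P ∪ Q| = 33 − 4 = 29.00.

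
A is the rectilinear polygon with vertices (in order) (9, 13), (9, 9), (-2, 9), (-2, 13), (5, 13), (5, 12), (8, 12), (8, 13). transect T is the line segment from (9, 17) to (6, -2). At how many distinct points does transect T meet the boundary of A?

2

The segment meets the boundary at (7.737,9), (8.368,13).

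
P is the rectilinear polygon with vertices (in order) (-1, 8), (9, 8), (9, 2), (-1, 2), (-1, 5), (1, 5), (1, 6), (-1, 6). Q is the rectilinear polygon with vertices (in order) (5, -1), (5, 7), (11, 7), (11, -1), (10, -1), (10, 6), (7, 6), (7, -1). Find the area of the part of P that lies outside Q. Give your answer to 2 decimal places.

46.00

|P| = 58, |P∩Q| = 12.
|P ∖ Q| = |P| − |P∩Q| = 58 − 12 = 46.00.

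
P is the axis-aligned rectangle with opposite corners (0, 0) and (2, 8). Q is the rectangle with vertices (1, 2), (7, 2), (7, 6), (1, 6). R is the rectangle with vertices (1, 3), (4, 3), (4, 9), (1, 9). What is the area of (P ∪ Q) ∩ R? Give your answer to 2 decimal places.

11.00

The region (P ∪ Q) ∩ R is the polygon with vertices (2,8), (2,6), (4,6), (4,3), (1,3), (1,8).
By the shoelace formula its area is 11.00.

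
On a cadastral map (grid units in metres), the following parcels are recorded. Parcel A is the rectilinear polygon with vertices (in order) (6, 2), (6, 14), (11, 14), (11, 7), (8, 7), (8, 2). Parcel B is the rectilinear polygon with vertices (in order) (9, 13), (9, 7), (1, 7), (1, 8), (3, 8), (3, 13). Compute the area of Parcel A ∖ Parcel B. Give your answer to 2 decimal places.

27.00

|Parcel A| = 45, |Parcel A∩Parcel B| = 18.
|Parcel A ∖ Parcel B| = |Parcel A| − |Parcel A∩Parcel B| = 45 − 18 = 27.00.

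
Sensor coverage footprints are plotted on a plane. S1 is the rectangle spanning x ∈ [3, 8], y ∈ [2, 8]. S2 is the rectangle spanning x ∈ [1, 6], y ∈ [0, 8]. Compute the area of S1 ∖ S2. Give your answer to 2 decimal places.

|S1∩S2|: x∈[3,6], y∈[2,8] → 3·6 = 18.
|S1| = 30.
|S1 ∖ S2| = |S1| − |S1∩S2| = 30 − 18 = 12.00.

12.00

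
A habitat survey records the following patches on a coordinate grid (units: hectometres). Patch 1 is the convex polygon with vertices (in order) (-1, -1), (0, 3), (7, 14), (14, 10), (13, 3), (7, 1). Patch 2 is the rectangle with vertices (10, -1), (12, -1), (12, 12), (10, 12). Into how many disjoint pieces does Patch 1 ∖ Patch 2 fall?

Patch 1 ∖ Patch 2 splits into 2 disjoint pieces (area 95.5, area 11.8095).

2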